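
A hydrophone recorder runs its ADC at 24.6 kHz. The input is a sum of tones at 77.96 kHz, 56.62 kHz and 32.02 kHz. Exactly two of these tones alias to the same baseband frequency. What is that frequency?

fs/2 = 12.3 kHz.
77.96 kHz mod fs = 4.16 kHz.
4.16 kHz ≤ fs/2 = 12.3 kHz, appears at 4.16 kHz.
56.62 kHz mod fs = 7.42 kHz.
7.42 kHz ≤ fs/2 = 12.3 kHz, appears at 7.42 kHz.
32.02 kHz mod fs = 7.42 kHz.
7.42 kHz ≤ fs/2 = 12.3 kHz, appears at 7.42 kHz.
32.02 kHz and 56.62 kHz both map to 7.42 kHz.

7.42 kHz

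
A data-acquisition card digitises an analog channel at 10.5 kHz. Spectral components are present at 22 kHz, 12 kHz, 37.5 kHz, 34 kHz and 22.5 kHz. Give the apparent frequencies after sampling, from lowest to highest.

fs/2 = 5.25 kHz.
22 kHz mod fs = 1 kHz.
1 kHz ≤ fs/2 = 5.25 kHz, appears at 1 kHz.
12 kHz mod fs = 1.5 kHz.
1.5 kHz ≤ fs/2 = 5.25 kHz, appears at 1.5 kHz.
37.5 kHz mod fs = 6 kHz.
6 kHz > fs/2 = 5.25 kHz, folds to fs − 6 kHz = 4.5 kHz.
34 kHz mod fs = 2.5 kHz.
2.5 kHz ≤ fs/2 = 5.25 kHz, appears at 2.5 kHz.
22.5 kHz mod fs = 1.5 kHz.
1.5 kHz ≤ fs/2 = 5.25 kHz, appears at 1.5 kHz.
Distinct values: {1 kHz, 1.5 kHz, 2.5 kHz, 4.5 kHz}.

1 kHz, 1.5 kHz, 2.5 kHz, 4.5 kHz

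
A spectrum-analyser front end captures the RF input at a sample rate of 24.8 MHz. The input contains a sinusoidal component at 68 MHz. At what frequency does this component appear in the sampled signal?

68 MHz mod fs = 18.4 MHz.
18.4 MHz > fs/2 = 12.4 MHz, folds to fs − 18.4 MHz = 6.4 MHz.

6.4 MHz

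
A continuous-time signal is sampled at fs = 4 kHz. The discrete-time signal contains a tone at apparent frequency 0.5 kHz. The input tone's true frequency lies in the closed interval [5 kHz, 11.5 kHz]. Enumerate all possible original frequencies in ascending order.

7.5 kHz, 8.5 kHz, 11.5 kHz

Frequencies that alias to 0.5 kHz are k·fs ± 0.5 kHz for integer k ≥ 0.
k=0: 0.5 kHz.
k=1: 3.5 kHz, 4.5 kHz.
k=2: 7.5 kHz, 8.5 kHz.
k=3: 11.5 kHz, 12.5 kHz.
k=4: 15.5 kHz, 16.5 kHz.
Within [5 kHz, 11.5 kHz]: 7.5 kHz, 8.5 kHz, 11.5 kHz.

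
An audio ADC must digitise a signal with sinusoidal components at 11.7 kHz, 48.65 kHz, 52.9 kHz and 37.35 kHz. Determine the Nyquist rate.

Highest-frequency component: 52.9 kHz.
Nyquist rate = 2 × 52.9 kHz = 105.8 kHz.

105.8 kHz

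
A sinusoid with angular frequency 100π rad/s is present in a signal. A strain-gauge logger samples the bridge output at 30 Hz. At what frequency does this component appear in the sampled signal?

10 Hz

ω = 100π rad/s → f = ω/(2π) = 50 Hz.
50 Hz mod fs = 20 Hz.
20 Hz > fs/2 = 15 Hz, folds to fs − 20 Hz = 10 Hz.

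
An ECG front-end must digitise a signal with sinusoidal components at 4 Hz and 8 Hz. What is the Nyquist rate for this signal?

Highest-frequency component: 8 Hz.
Nyquist rate = 2 × 8 Hz = 16 Hz.

16 Hz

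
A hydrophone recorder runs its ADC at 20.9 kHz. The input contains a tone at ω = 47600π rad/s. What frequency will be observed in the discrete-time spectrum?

2.9 kHz

ω = 47600π rad/s → f = ω/(2π) = 23800 Hz = 23.8 kHz.
23.8 kHz mod fs = 2.9 kHz.
2.9 kHz ≤ fs/2 = 10.45 kHz, appears at 2.9 kHz.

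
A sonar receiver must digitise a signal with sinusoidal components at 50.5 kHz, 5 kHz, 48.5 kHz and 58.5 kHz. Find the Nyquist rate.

Highest-frequency component: 58.5 kHz.
Nyquist rate = 2 × 58.5 kHz = 117 kHz.

117 kHz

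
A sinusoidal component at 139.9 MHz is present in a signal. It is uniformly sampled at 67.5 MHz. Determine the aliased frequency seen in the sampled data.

4.9 MHz

139.9 MHz mod fs = 4.9 MHz.
4.9 MHz ≤ fs/2 = 33.75 MHz, appears at 4.9 MHz.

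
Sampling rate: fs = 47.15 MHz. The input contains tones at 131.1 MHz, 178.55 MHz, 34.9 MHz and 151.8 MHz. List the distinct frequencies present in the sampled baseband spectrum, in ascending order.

fs/2 = 23.575 MHz.
131.1 MHz mod fs = 36.8 MHz.
36.8 MHz > fs/2 = 23.575 MHz, folds to fs − 36.8 MHz = 10.35 MHz.
178.55 MHz mod fs = 37.1 MHz.
37.1 MHz > fs/2 = 23.575 MHz, folds to fs − 37.1 MHz = 10.05 MHz.
34.9 MHz > fs/2 = 23.575 MHz, folds to fs − 34.9 MHz = 12.25 MHz.
151.8 MHz mod fs = 10.35 MHz.
10.35 MHz ≤ fs/2 = 23.575 MHz, appears at 10.35 MHz.
Distinct values: {10.05 MHz, 10.35 MHz, 12.25 MHz}.

10.05 MHz, 10.35 MHz, 12.25 MHz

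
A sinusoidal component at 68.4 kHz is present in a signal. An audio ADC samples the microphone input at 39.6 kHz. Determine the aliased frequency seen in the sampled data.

68.4 kHz mod fs = 28.8 kHz.
28.8 kHz > fs/2 = 19.8 kHz, folds to fs − 28.8 kHz = 10.8 kHz.

10.8 kHz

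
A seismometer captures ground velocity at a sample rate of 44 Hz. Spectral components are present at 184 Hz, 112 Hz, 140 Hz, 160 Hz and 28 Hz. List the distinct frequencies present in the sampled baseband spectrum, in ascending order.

8 Hz, 16 Hz, 20 Hz

fs/2 = 22 Hz.
184 Hz mod fs = 8 Hz.
8 Hz ≤ fs/2 = 22 Hz, appears at 8 Hz.
112 Hz mod fs = 24 Hz.
24 Hz > fs/2 = 22 Hz, folds to fs − 24 Hz = 20 Hz.
140 Hz mod fs = 8 Hz.
8 Hz ≤ fs/2 = 22 Hz, appears at 8 Hz.
160 Hz mod fs = 28 Hz.
28 Hz > fs/2 = 22 Hz, folds to fs − 28 Hz = 16 Hz.
28 Hz > fs/2 = 22 Hz, folds to fs − 28 Hz = 16 Hz.
Distinct values: {8 Hz, 16 Hz, 20 Hz}.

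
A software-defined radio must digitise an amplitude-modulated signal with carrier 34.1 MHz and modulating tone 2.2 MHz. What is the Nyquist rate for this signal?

AM sidebands sit at fc ± fm = 31.9 MHz and 36.3 MHz.
Highest-frequency component: 36.3 MHz.
Nyquist rate = 2 × 36.3 MHz = 72.6 MHz.

72.6 MHz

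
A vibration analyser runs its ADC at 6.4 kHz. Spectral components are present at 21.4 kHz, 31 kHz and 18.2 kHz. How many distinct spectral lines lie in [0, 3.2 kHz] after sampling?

fs/2 = 3.2 kHz.
21.4 kHz mod fs = 2.2 kHz.
2.2 kHz ≤ fs/2 = 3.2 kHz, appears at 2.2 kHz.
31 kHz mod fs = 5.4 kHz.
5.4 kHz > fs/2 = 3.2 kHz, folds to fs − 5.4 kHz = 1 kHz.
18.2 kHz mod fs = 5.4 kHz.
5.4 kHz > fs/2 = 3.2 kHz, folds to fs − 5.4 kHz = 1 kHz.
Distinct values: {1 kHz, 2.2 kHz} → 2.

2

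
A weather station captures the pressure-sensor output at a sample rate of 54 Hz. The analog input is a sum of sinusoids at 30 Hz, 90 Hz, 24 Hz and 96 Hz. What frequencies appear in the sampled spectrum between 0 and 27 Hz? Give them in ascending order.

12 Hz, 18 Hz, 24 Hz

fs/2 = 27 Hz.
30 Hz > fs/2 = 27 Hz, folds to fs − 30 Hz = 24 Hz.
90 Hz mod fs = 36 Hz.
36 Hz > fs/2 = 27 Hz, folds to fs − 36 Hz = 18 Hz.
24 Hz ≤ fs/2 = 27 Hz, passes unchanged.
96 Hz mod fs = 42 Hz.
42 Hz > fs/2 = 27 Hz, folds to fs − 42 Hz = 12 Hz.
Distinct values: {12 Hz, 18 Hz, 24 Hz}.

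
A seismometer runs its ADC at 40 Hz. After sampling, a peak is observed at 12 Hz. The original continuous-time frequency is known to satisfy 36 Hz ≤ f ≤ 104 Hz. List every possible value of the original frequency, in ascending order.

Frequencies that alias to 12 Hz are k·fs ± 12 Hz for integer k ≥ 0.
k=0: 12 Hz.
k=1: 28 Hz, 52 Hz.
k=2: 68 Hz, 92 Hz.
k=3: 108 Hz, 132 Hz.
Within [36 Hz, 104 Hz]: 52 Hz, 68 Hz, 92 Hz.

52 Hz, 68 Hz, 92 Hz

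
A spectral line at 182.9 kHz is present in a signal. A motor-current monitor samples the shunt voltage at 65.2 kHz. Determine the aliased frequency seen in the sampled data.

12.7 kHz

182.9 kHz mod fs = 52.5 kHz.
52.5 kHz > fs/2 = 32.6 kHz, folds to fs − 52.5 kHz = 12.7 kHz.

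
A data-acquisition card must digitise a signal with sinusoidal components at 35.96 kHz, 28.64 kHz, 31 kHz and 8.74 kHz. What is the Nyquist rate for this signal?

Highest-frequency component: 35.96 kHz.
Nyquist rate = 2 × 35.96 kHz = 71.92 kHz.

71.92 kHz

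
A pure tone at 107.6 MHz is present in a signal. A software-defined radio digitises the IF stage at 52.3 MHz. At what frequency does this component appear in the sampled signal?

107.6 MHz mod fs = 3 MHz.
3 MHz ≤ fs/2 = 26.15 MHz, appears at 3 MHz.

3 MHz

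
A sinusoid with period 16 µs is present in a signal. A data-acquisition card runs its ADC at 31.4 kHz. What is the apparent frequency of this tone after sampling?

T = 16 µs → f = 1/T = 62.5 kHz.
62.5 kHz mod fs = 31.1 kHz.
31.1 kHz > fs/2 = 15.7 kHz, folds to fs − 31.1 kHz = 0.3 kHz.

0.3 kHz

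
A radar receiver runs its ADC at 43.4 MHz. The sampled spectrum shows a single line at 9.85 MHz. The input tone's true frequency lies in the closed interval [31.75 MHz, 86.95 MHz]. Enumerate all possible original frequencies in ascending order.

33.55 MHz, 53.25 MHz, 76.95 MHz

Frequencies that alias to 9.85 MHz are k·fs ± 9.85 MHz for integer k ≥ 0.
k=0: 9.85 MHz.
k=1: 33.55 MHz, 53.25 MHz.
k=2: 76.95 MHz, 96.65 MHz.
k=3: 120.35 MHz, 140.05 MHz.
Within [31.75 MHz, 86.95 MHz]: 33.55 MHz, 53.25 MHz, 76.95 MHz.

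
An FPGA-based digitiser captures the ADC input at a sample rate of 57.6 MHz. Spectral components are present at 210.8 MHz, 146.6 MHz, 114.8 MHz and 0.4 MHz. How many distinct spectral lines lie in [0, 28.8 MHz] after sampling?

fs/2 = 28.8 MHz.
210.8 MHz mod fs = 38 MHz.
38 MHz > fs/2 = 28.8 MHz, folds to fs − 38 MHz = 19.6 MHz.
146.6 MHz mod fs = 31.4 MHz.
31.4 MHz > fs/2 = 28.8 MHz, folds to fs − 31.4 MHz = 26.2 MHz.
114.8 MHz mod fs = 57.2 MHz.
57.2 MHz > fs/2 = 28.8 MHz, folds to fs − 57.2 MHz = 0.4 MHz.
0.4 MHz ≤ fs/2 = 28.8 MHz, passes unchanged.
Distinct values: {0.4 MHz, 19.6 MHz, 26.2 MHz} → 3.

3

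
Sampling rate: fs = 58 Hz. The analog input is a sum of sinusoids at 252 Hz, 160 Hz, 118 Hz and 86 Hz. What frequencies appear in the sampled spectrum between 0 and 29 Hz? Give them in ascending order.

fs/2 = 29 Hz.
252 Hz mod fs = 20 Hz.
20 Hz ≤ fs/2 = 29 Hz, appears at 20 Hz.
160 Hz mod fs = 44 Hz.
44 Hz > fs/2 = 29 Hz, folds to fs − 44 Hz = 14 Hz.
118 Hz mod fs = 2 Hz.
2 Hz ≤ fs/2 = 29 Hz, appears at 2 Hz.
86 Hz mod fs = 28 Hz.
28 Hz ≤ fs/2 = 29 Hz, appears at 28 Hz.
Distinct values: {2 Hz, 14 Hz, 20 Hz, 28 Hz}.

2 Hz, 14 Hz, 20 Hz, 28 Hz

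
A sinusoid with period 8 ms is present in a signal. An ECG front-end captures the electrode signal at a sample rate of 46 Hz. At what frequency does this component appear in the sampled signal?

13 Hz

T = 8 ms → f = 1/T = 125 Hz.
125 Hz mod fs = 33 Hz.
33 Hz > fs/2 = 23 Hz, folds to fs − 33 Hz = 13 Hz.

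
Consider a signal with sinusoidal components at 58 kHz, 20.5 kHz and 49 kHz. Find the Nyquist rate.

Highest-frequency component: 58 kHz.
Nyquist rate = 2 × 58 kHz = 116 kHz.

116 kHz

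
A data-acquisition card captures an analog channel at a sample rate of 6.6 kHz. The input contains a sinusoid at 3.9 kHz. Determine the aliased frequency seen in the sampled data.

3.9 kHz > fs/2 = 3.3 kHz, folds to fs − 3.9 kHz = 2.7 kHz.

2.7 kHz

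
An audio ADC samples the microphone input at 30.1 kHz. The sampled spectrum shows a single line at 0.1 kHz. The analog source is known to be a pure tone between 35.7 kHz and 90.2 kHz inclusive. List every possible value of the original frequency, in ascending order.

Frequencies that alias to 0.1 kHz are k·fs ± 0.1 kHz for integer k ≥ 0.
k=0: 0.1 kHz.
k=1: 30 kHz, 30.2 kHz.
k=2: 60.1 kHz, 60.3 kHz.
k=3: 90.2 kHz, 90.4 kHz.
k=4: 120.3 kHz, 120.5 kHz.
Within [35.7 kHz, 90.2 kHz]: 60.1 kHz, 60.3 kHz, 90.2 kHz.

60.1 kHz, 60.3 kHz, 90.2 kHz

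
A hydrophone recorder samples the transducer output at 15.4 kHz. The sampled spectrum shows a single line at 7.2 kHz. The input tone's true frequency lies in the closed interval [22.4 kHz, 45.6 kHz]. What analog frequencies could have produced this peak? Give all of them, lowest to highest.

Frequencies that alias to 7.2 kHz are k·fs ± 7.2 kHz for integer k ≥ 0.
k=0: 7.2 kHz.
k=1: 8.2 kHz, 22.6 kHz.
k=2: 23.6 kHz, 38 kHz.
k=3: 39 kHz, 53.4 kHz.
k=4: 54.4 kHz, 68.8 kHz.
Within [22.4 kHz, 45.6 kHz]: 22.6 kHz, 23.6 kHz, 38 kHz, 39 kHz.

22.6 kHz, 23.6 kHz, 38 kHz, 39 kHz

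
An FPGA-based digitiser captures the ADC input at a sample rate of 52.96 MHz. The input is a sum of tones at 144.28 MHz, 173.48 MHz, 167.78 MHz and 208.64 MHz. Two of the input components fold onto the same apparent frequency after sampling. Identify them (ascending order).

fs/2 = 26.48 MHz.
144.28 MHz mod fs = 38.36 MHz.
38.36 MHz > fs/2 = 26.48 MHz, folds to fs − 38.36 MHz = 14.6 MHz.
173.48 MHz mod fs = 14.6 MHz.
14.6 MHz ≤ fs/2 = 26.48 MHz, appears at 14.6 MHz.
167.78 MHz mod fs = 8.9 MHz.
8.9 MHz ≤ fs/2 = 26.48 MHz, appears at 8.9 MHz.
208.64 MHz mod fs = 49.76 MHz.
49.76 MHz > fs/2 = 26.48 MHz, folds to fs − 49.76 MHz = 3.2 MHz.
144.28 MHz and 173.48 MHz both map to 14.6 MHz.

144.28 MHz, 173.48 MHz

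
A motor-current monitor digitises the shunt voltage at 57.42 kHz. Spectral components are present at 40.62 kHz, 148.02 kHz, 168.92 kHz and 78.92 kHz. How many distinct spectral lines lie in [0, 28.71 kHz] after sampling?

fs/2 = 28.71 kHz.
40.62 kHz > fs/2 = 28.71 kHz, folds to fs − 40.62 kHz = 16.8 kHz.
148.02 kHz mod fs = 33.18 kHz.
33.18 kHz > fs/2 = 28.71 kHz, folds to fs − 33.18 kHz = 24.24 kHz.
168.92 kHz mod fs = 54.08 kHz.
54.08 kHz > fs/2 = 28.71 kHz, folds to fs − 54.08 kHz = 3.34 kHz.
78.92 kHz mod fs = 21.5 kHz.
21.5 kHz ≤ fs/2 = 28.71 kHz, appears at 21.5 kHz.
Distinct values: {3.34 kHz, 16.8 kHz, 21.5 kHz, 24.24 kHz} → 4.

4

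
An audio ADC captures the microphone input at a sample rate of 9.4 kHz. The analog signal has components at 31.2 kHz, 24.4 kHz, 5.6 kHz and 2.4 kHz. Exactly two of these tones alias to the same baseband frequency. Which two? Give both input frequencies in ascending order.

5.6 kHz, 24.4 kHz

fs/2 = 4.7 kHz.
31.2 kHz mod fs = 3 kHz.
3 kHz ≤ fs/2 = 4.7 kHz, appears at 3 kHz.
24.4 kHz mod fs = 5.6 kHz.
5.6 kHz > fs/2 = 4.7 kHz, folds to fs − 5.6 kHz = 3.8 kHz.
5.6 kHz > fs/2 = 4.7 kHz, folds to fs − 5.6 kHz = 3.8 kHz.
2.4 kHz ≤ fs/2 = 4.7 kHz, passes unchanged.
5.6 kHz and 24.4 kHz both map to 3.8 kHz.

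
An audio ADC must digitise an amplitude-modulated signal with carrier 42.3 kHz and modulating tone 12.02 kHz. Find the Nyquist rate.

AM sidebands sit at fc ± fm = 30.28 kHz and 54.32 kHz.
Highest-frequency component: 54.32 kHz.
Nyquist rate = 2 × 54.32 kHz = 108.64 kHz.

108.64 kHz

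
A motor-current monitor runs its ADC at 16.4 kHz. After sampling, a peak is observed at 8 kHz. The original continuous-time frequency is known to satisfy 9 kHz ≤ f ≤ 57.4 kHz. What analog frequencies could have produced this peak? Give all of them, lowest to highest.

24.4 kHz, 24.8 kHz, 40.8 kHz, 41.2 kHz, 57.2 kHz

Frequencies that alias to 8 kHz are k·fs ± 8 kHz for integer k ≥ 0.
k=0: 8 kHz.
k=1: 8.4 kHz, 24.4 kHz.
k=2: 24.8 kHz, 40.8 kHz.
k=3: 41.2 kHz, 57.2 kHz.
k=4: 57.6 kHz, 73.6 kHz.
Within [9 kHz, 57.4 kHz]: 24.4 kHz, 24.8 kHz, 40.8 kHz, 41.2 kHz, 57.2 kHz.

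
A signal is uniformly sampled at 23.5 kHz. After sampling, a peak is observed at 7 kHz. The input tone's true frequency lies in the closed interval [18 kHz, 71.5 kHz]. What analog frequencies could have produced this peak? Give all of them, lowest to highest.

Frequencies that alias to 7 kHz are k·fs ± 7 kHz for integer k ≥ 0.
k=0: 7 kHz.
k=1: 16.5 kHz, 30.5 kHz.
k=2: 40 kHz, 54 kHz.
k=3: 63.5 kHz, 77.5 kHz.
k=4: 87 kHz, 101 kHz.
Within [18 kHz, 71.5 kHz]: 30.5 kHz, 40 kHz, 54 kHz, 63.5 kHz.

30.5 kHz, 40 kHz, 54 kHz, 63.5 kHz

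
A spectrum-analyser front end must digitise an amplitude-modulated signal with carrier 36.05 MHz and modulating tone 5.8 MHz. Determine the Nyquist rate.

AM sidebands sit at fc ± fm = 30.25 MHz and 41.85 MHz.
Highest-frequency component: 41.85 MHz.
Nyquist rate = 2 × 41.85 MHz = 83.7 MHz.

83.7 MHz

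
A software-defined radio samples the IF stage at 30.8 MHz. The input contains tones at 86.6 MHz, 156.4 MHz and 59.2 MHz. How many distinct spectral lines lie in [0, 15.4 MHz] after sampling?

fs/2 = 15.4 MHz.
86.6 MHz mod fs = 25 MHz.
25 MHz > fs/2 = 15.4 MHz, folds to fs − 25 MHz = 5.8 MHz.
156.4 MHz mod fs = 2.4 MHz.
2.4 MHz ≤ fs/2 = 15.4 MHz, appears at 2.4 MHz.
59.2 MHz mod fs = 28.4 MHz.
28.4 MHz > fs/2 = 15.4 MHz, folds to fs − 28.4 MHz = 2.4 MHz.
Distinct values: {2.4 MHz, 5.8 MHz} → 2.

2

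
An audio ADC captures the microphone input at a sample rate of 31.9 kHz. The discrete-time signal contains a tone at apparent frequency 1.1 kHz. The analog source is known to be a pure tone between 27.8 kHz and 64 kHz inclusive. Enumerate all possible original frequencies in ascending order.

Frequencies that alias to 1.1 kHz are k·fs ± 1.1 kHz for integer k ≥ 0.
k=0: 1.1 kHz.
k=1: 30.8 kHz, 33 kHz.
k=2: 62.7 kHz, 64.9 kHz.
k=3: 94.6 kHz, 96.8 kHz.
Within [27.8 kHz, 64 kHz]: 30.8 kHz, 33 kHz, 62.7 kHz.

30.8 kHz, 33 kHz, 62.7 kHz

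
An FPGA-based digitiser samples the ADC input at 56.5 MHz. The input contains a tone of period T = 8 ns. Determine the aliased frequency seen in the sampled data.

T = 8 ns → f = 1/T = 125 MHz.
125 MHz mod fs = 12 MHz.
12 MHz ≤ fs/2 = 28.25 MHz, appears at 12 MHz.

12 MHz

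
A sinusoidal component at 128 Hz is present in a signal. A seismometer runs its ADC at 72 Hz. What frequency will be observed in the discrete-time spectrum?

128 Hz mod fs = 56 Hz.
56 Hz > fs/2 = 36 Hz, folds to fs − 56 Hz = 16 Hz.

16 Hz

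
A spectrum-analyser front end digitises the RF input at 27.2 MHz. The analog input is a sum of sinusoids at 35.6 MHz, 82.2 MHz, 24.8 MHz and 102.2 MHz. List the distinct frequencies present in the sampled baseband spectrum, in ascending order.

0.6 MHz, 2.4 MHz, 6.6 MHz, 8.4 MHz

fs/2 = 13.6 MHz.
35.6 MHz mod fs = 8.4 MHz.
8.4 MHz ≤ fs/2 = 13.6 MHz, appears at 8.4 MHz.
82.2 MHz mod fs = 0.6 MHz.
0.6 MHz ≤ fs/2 = 13.6 MHz, appears at 0.6 MHz.
24.8 MHz > fs/2 = 13.6 MHz, folds to fs − 24.8 MHz = 2.4 MHz.
102.2 MHz mod fs = 20.6 MHz.
20.6 MHz > fs/2 = 13.6 MHz, folds to fs − 20.6 MHz = 6.6 MHz.
Distinct values: {0.6 MHz, 2.4 MHz, 6.6 MHz, 8.4 MHz}.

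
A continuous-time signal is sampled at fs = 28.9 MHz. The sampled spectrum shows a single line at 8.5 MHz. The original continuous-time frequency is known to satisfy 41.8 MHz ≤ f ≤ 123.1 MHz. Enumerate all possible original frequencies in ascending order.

49.3 MHz, 66.3 MHz, 78.2 MHz, 95.2 MHz, 107.1 MHz

Frequencies that alias to 8.5 MHz are k·fs ± 8.5 MHz for integer k ≥ 0.
k=0: 8.5 MHz.
k=1: 20.4 MHz, 37.4 MHz.
k=2: 49.3 MHz, 66.3 MHz.
k=3: 78.2 MHz, 95.2 MHz.
k=4: 107.1 MHz, 124.1 MHz.
k=5: 136 MHz, 153 MHz.
Within [41.8 MHz, 123.1 MHz]: 49.3 MHz, 66.3 MHz, 78.2 MHz, 95.2 MHz, 107.1 MHz.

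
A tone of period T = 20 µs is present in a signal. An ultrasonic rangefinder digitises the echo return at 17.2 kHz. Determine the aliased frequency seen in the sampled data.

1.6 kHz

T = 20 µs → f = 1/T = 50 kHz.
50 kHz mod fs = 15.6 kHz.
15.6 kHz > fs/2 = 8.6 kHz, folds to fs − 15.6 kHz = 1.6 kHz.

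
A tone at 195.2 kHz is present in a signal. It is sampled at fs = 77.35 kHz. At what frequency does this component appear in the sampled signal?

36.85 kHz

195.2 kHz mod fs = 40.5 kHz.
40.5 kHz > fs/2 = 38.675 kHz, folds to fs − 40.5 kHz = 36.85 kHz.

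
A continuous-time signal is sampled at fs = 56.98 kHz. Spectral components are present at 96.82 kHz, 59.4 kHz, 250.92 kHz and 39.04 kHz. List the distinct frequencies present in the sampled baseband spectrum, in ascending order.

fs/2 = 28.49 kHz.
96.82 kHz mod fs = 39.84 kHz.
39.84 kHz > fs/2 = 28.49 kHz, folds to fs − 39.84 kHz = 17.14 kHz.
59.4 kHz mod fs = 2.42 kHz.
2.42 kHz ≤ fs/2 = 28.49 kHz, appears at 2.42 kHz.
250.92 kHz mod fs = 23 kHz.
23 kHz ≤ fs/2 = 28.49 kHz, appears at 23 kHz.
39.04 kHz > fs/2 = 28.49 kHz, folds to fs − 39.04 kHz = 17.94 kHz.
Distinct values: {2.42 kHz, 17.14 kHz, 17.94 kHz, 23 kHz}.

2.42 kHz, 17.14 kHz, 17.94 kHz, 23 kHz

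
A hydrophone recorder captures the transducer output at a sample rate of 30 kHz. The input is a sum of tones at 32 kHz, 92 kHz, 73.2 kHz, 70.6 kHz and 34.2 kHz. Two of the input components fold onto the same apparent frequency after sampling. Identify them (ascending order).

32 kHz, 92 kHz

fs/2 = 15 kHz.
32 kHz mod fs = 2 kHz.
2 kHz ≤ fs/2 = 15 kHz, appears at 2 kHz.
92 kHz mod fs = 2 kHz.
2 kHz ≤ fs/2 = 15 kHz, appears at 2 kHz.
73.2 kHz mod fs = 13.2 kHz.
13.2 kHz ≤ fs/2 = 15 kHz, appears at 13.2 kHz.
70.6 kHz mod fs = 10.6 kHz.
10.6 kHz ≤ fs/2 = 15 kHz, appears at 10.6 kHz.
34.2 kHz mod fs = 4.2 kHz.
4.2 kHz ≤ fs/2 = 15 kHz, appears at 4.2 kHz.
32 kHz and 92 kHz both map to 2 kHz.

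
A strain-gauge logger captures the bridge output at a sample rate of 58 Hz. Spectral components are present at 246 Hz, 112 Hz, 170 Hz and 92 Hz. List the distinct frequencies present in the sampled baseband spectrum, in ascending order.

4 Hz, 14 Hz, 24 Hz

fs/2 = 29 Hz.
246 Hz mod fs = 14 Hz.
14 Hz ≤ fs/2 = 29 Hz, appears at 14 Hz.
112 Hz mod fs = 54 Hz.
54 Hz > fs/2 = 29 Hz, folds to fs − 54 Hz = 4 Hz.
170 Hz mod fs = 54 Hz.
54 Hz > fs/2 = 29 Hz, folds to fs − 54 Hz = 4 Hz.
92 Hz mod fs = 34 Hz.
34 Hz > fs/2 = 29 Hz, folds to fs − 34 Hz = 24 Hz.
Distinct values: {4 Hz, 14 Hz, 24 Hz}.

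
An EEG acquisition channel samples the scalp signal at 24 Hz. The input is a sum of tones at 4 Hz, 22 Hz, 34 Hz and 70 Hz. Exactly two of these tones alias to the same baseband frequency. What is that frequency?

fs/2 = 12 Hz.
4 Hz ≤ fs/2 = 12 Hz, passes unchanged.
22 Hz > fs/2 = 12 Hz, folds to fs − 22 Hz = 2 Hz.
34 Hz mod fs = 10 Hz.
10 Hz ≤ fs/2 = 12 Hz, appears at 10 Hz.
70 Hz mod fs = 22 Hz.
22 Hz > fs/2 = 12 Hz, folds to fs − 22 Hz = 2 Hz.
22 Hz and 70 Hz both map to 2 Hz.

2 Hz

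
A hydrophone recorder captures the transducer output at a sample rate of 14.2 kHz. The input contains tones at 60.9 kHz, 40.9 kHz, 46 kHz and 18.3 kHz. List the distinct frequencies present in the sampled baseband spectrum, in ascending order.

1.7 kHz, 3.4 kHz, 4.1 kHz

fs/2 = 7.1 kHz.
60.9 kHz mod fs = 4.1 kHz.
4.1 kHz ≤ fs/2 = 7.1 kHz, appears at 4.1 kHz.
40.9 kHz mod fs = 12.5 kHz.
12.5 kHz > fs/2 = 7.1 kHz, folds to fs − 12.5 kHz = 1.7 kHz.
46 kHz mod fs = 3.4 kHz.
3.4 kHz ≤ fs/2 = 7.1 kHz, appears at 3.4 kHz.
18.3 kHz mod fs = 4.1 kHz.
4.1 kHz ≤ fs/2 = 7.1 kHz, appears at 4.1 kHz.
Distinct values: {1.7 kHz, 3.4 kHz, 4.1 kHz}.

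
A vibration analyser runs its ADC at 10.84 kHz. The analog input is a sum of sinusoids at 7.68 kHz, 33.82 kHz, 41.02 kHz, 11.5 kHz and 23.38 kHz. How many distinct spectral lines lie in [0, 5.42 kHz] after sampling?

fs/2 = 5.42 kHz.
7.68 kHz > fs/2 = 5.42 kHz, folds to fs − 7.68 kHz = 3.16 kHz.
33.82 kHz mod fs = 1.3 kHz.
1.3 kHz ≤ fs/2 = 5.42 kHz, appears at 1.3 kHz.
41.02 kHz mod fs = 8.5 kHz.
8.5 kHz > fs/2 = 5.42 kHz, folds to fs − 8.5 kHz = 2.34 kHz.
11.5 kHz mod fs = 0.66 kHz.
0.66 kHz ≤ fs/2 = 5.42 kHz, appears at 0.66 kHz.
23.38 kHz mod fs = 1.7 kHz.
1.7 kHz ≤ fs/2 = 5.42 kHz, appears at 1.7 kHz.
Distinct values: {0.66 kHz, 1.3 kHz, 1.7 kHz, 2.34 kHz, 3.16 kHz} → 5.

5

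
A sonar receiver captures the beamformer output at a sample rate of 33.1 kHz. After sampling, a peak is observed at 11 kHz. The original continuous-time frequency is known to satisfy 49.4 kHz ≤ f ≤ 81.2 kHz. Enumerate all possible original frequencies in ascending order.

Frequencies that alias to 11 kHz are k·fs ± 11 kHz for integer k ≥ 0.
k=0: 11 kHz.
k=1: 22.1 kHz, 44.1 kHz.
k=2: 55.2 kHz, 77.2 kHz.
k=3: 88.3 kHz, 110.3 kHz.
Within [49.4 kHz, 81.2 kHz]: 55.2 kHz, 77.2 kHz.

55.2 kHz, 77.2 kHz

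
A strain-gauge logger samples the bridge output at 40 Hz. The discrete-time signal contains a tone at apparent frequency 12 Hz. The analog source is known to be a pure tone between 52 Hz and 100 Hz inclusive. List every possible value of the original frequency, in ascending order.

Frequencies that alias to 12 Hz are k·fs ± 12 Hz for integer k ≥ 0.
k=0: 12 Hz.
k=1: 28 Hz, 52 Hz.
k=2: 68 Hz, 92 Hz.
k=3: 108 Hz, 132 Hz.
Within [52 Hz, 100 Hz]: 52 Hz, 68 Hz, 92 Hz.

52 Hz, 68 Hz, 92 Hz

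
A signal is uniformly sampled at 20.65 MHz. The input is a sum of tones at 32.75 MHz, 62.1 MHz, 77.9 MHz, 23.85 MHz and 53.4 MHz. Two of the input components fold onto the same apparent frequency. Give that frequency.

fs/2 = 10.325 MHz.
32.75 MHz mod fs = 12.1 MHz.
12.1 MHz > fs/2 = 10.325 MHz, folds to fs − 12.1 MHz = 8.55 MHz.
62.1 MHz mod fs = 0.15 MHz.
0.15 MHz ≤ fs/2 = 10.325 MHz, appears at 0.15 MHz.
77.9 MHz mod fs = 15.95 MHz.
15.95 MHz > fs/2 = 10.325 MHz, folds to fs − 15.95 MHz = 4.7 MHz.
23.85 MHz mod fs = 3.2 MHz.
3.2 MHz ≤ fs/2 = 10.325 MHz, appears at 3.2 MHz.
53.4 MHz mod fs = 12.1 MHz.
12.1 MHz > fs/2 = 10.325 MHz, folds to fs − 12.1 MHz = 8.55 MHz.
32.75 MHz and 53.4 MHz both map to 8.55 MHz.

8.55 MHz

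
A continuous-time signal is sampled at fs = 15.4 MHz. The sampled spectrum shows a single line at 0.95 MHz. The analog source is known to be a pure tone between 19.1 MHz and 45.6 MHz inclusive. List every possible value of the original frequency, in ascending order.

29.85 MHz, 31.75 MHz, 45.25 MHz

Frequencies that alias to 0.95 MHz are k·fs ± 0.95 MHz for integer k ≥ 0.
k=0: 0.95 MHz.
k=1: 14.45 MHz, 16.35 MHz.
k=2: 29.85 MHz, 31.75 MHz.
k=3: 45.25 MHz, 47.15 MHz.
k=4: 60.65 MHz, 62.55 MHz.
Within [19.1 MHz, 45.6 MHz]: 29.85 MHz, 31.75 MHz, 45.25 MHz.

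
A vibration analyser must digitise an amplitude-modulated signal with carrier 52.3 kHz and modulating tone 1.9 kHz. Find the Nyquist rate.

108.4 kHz

AM sidebands sit at fc ± fm = 50.4 kHz and 54.2 kHz.
Highest-frequency component: 54.2 kHz.
Nyquist rate = 2 × 54.2 kHz = 108.4 kHz.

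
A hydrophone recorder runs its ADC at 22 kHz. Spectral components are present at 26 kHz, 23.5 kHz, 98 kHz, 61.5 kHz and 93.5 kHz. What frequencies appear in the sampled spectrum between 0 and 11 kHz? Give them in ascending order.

1.5 kHz, 4 kHz, 4.5 kHz, 5.5 kHz, 10 kHz

fs/2 = 11 kHz.
26 kHz mod fs = 4 kHz.
4 kHz ≤ fs/2 = 11 kHz, appears at 4 kHz.
23.5 kHz mod fs = 1.5 kHz.
1.5 kHz ≤ fs/2 = 11 kHz, appears at 1.5 kHz.
98 kHz mod fs = 10 kHz.
10 kHz ≤ fs/2 = 11 kHz, appears at 10 kHz.
61.5 kHz mod fs = 17.5 kHz.
17.5 kHz > fs/2 = 11 kHz, folds to fs − 17.5 kHz = 4.5 kHz.
93.5 kHz mod fs = 5.5 kHz.
5.5 kHz ≤ fs/2 = 11 kHz, appears at 5.5 kHz.
Distinct values: {1.5 kHz, 4 kHz, 4.5 kHz, 5.5 kHz, 10 kHz}.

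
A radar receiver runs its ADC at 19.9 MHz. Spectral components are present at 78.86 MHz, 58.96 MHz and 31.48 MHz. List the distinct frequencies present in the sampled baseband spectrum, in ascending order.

0.74 MHz, 8.32 MHz

fs/2 = 9.95 MHz.
78.86 MHz mod fs = 19.16 MHz.
19.16 MHz > fs/2 = 9.95 MHz, folds to fs − 19.16 MHz = 0.74 MHz.
58.96 MHz mod fs = 19.16 MHz.
19.16 MHz > fs/2 = 9.95 MHz, folds to fs − 19.16 MHz = 0.74 MHz.
31.48 MHz mod fs = 11.58 MHz.
11.58 MHz > fs/2 = 9.95 MHz, folds to fs − 11.58 MHz = 8.32 MHz.
Distinct values: {0.74 MHz, 8.32 MHz}.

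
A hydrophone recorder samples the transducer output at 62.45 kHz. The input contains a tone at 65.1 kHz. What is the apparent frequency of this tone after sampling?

65.1 kHz mod fs = 2.65 kHz.
2.65 kHz ≤ fs/2 = 31.225 kHz, appears at 2.65 kHz.

2.65 kHz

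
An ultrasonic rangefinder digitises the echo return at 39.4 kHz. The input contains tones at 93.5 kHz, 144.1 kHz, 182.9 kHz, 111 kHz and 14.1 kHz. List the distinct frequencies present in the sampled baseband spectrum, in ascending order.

7.2 kHz, 13.5 kHz, 14.1 kHz, 14.7 kHz

fs/2 = 19.7 kHz.
93.5 kHz mod fs = 14.7 kHz.
14.7 kHz ≤ fs/2 = 19.7 kHz, appears at 14.7 kHz.
144.1 kHz mod fs = 25.9 kHz.
25.9 kHz > fs/2 = 19.7 kHz, folds to fs − 25.9 kHz = 13.5 kHz.
182.9 kHz mod fs = 25.3 kHz.
25.3 kHz > fs/2 = 19.7 kHz, folds to fs − 25.3 kHz = 14.1 kHz.
111 kHz mod fs = 32.2 kHz.
32.2 kHz > fs/2 = 19.7 kHz, folds to fs − 32.2 kHz = 7.2 kHz.
14.1 kHz ≤ fs/2 = 19.7 kHz, passes unchanged.
Distinct values: {7.2 kHz, 13.5 kHz, 14.1 kHz, 14.7 kHz}.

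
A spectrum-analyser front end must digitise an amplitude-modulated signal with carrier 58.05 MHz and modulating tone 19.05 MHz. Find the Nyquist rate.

154.2 MHz

AM sidebands sit at fc ± fm = 39 MHz and 77.1 MHz.
Highest-frequency component: 77.1 MHz.
Nyquist rate = 2 × 77.1 MHz = 154.2 MHz.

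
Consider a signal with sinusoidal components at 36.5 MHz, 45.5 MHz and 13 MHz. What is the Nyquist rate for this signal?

Highest-frequency component: 45.5 MHz.
Nyquist rate = 2 × 45.5 MHz = 91 MHz.

91 MHz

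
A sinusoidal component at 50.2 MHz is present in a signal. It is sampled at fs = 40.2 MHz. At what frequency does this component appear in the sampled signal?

50.2 MHz mod fs = 10 MHz.
10 MHz ≤ fs/2 = 20.1 MHz, appears at 10 MHz.

10 MHz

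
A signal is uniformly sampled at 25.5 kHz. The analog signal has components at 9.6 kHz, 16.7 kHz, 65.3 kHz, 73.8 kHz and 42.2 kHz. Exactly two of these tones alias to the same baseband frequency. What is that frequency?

8.8 kHz

fs/2 = 12.75 kHz.
9.6 kHz ≤ fs/2 = 12.75 kHz, passes unchanged.
16.7 kHz > fs/2 = 12.75 kHz, folds to fs − 16.7 kHz = 8.8 kHz.
65.3 kHz mod fs = 14.3 kHz.
14.3 kHz > fs/2 = 12.75 kHz, folds to fs − 14.3 kHz = 11.2 kHz.
73.8 kHz mod fs = 22.8 kHz.
22.8 kHz > fs/2 = 12.75 kHz, folds to fs − 22.8 kHz = 2.7 kHz.
42.2 kHz mod fs = 16.7 kHz.
16.7 kHz > fs/2 = 12.75 kHz, folds to fs − 16.7 kHz = 8.8 kHz.
16.7 kHz and 42.2 kHz both map to 8.8 kHz.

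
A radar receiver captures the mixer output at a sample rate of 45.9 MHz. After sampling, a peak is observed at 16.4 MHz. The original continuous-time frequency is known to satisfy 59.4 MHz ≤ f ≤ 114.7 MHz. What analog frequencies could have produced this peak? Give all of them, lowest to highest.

Frequencies that alias to 16.4 MHz are k·fs ± 16.4 MHz for integer k ≥ 0.
k=0: 16.4 MHz.
k=1: 29.5 MHz, 62.3 MHz.
k=2: 75.4 MHz, 108.2 MHz.
k=3: 121.3 MHz, 154.1 MHz.
Within [59.4 MHz, 114.7 MHz]: 62.3 MHz, 75.4 MHz, 108.2 MHz.

62.3 MHz, 75.4 MHz, 108.2 MHz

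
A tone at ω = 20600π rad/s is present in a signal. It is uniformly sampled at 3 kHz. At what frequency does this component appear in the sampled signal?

1.3 kHz

ω = 20600π rad/s → f = ω/(2π) = 10300 Hz = 10.3 kHz.
10.3 kHz mod fs = 1.3 kHz.
1.3 kHz ≤ fs/2 = 1.5 kHz, appears at 1.3 kHz.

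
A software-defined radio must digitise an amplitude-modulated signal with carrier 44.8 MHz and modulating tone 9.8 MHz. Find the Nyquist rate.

AM sidebands sit at fc ± fm = 35 MHz and 54.6 MHz.
Highest-frequency component: 54.6 MHz.
Nyquist rate = 2 × 54.6 MHz = 109.2 MHz.

109.2 MHz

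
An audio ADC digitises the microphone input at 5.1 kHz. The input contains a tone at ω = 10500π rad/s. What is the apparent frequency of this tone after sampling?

0.15 kHz

ω = 10500π rad/s → f = ω/(2π) = 5250 Hz = 5.25 kHz.
5.25 kHz mod fs = 0.15 kHz.
0.15 kHz ≤ fs/2 = 2.55 kHz, appears at 0.15 kHz.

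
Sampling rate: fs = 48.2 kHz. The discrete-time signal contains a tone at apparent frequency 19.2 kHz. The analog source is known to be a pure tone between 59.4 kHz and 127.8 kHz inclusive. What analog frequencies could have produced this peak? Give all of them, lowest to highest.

Frequencies that alias to 19.2 kHz are k·fs ± 19.2 kHz for integer k ≥ 0.
k=0: 19.2 kHz.
k=1: 29 kHz, 67.4 kHz.
k=2: 77.2 kHz, 115.6 kHz.
k=3: 125.4 kHz, 163.8 kHz.
k=4: 173.6 kHz, 212 kHz.
Within [59.4 kHz, 127.8 kHz]: 67.4 kHz, 77.2 kHz, 115.6 kHz, 125.4 kHz.

67.4 kHz, 77.2 kHz, 115.6 kHz, 125.4 kHz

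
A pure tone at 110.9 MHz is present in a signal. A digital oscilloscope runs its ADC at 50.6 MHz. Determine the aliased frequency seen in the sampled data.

110.9 MHz mod fs = 9.7 MHz.
9.7 MHz ≤ fs/2 = 25.3 MHz, appears at 9.7 MHz.

9.7 MHz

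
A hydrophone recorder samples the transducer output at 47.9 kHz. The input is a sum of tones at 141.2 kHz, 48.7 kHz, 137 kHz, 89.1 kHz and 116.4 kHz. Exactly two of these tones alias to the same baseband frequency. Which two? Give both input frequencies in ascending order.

fs/2 = 23.95 kHz.
141.2 kHz mod fs = 45.4 kHz.
45.4 kHz > fs/2 = 23.95 kHz, folds to fs − 45.4 kHz = 2.5 kHz.
48.7 kHz mod fs = 0.8 kHz.
0.8 kHz ≤ fs/2 = 23.95 kHz, appears at 0.8 kHz.
137 kHz mod fs = 41.2 kHz.
41.2 kHz > fs/2 = 23.95 kHz, folds to fs − 41.2 kHz = 6.7 kHz.
89.1 kHz mod fs = 41.2 kHz.
41.2 kHz > fs/2 = 23.95 kHz, folds to fs − 41.2 kHz = 6.7 kHz.
116.4 kHz mod fs = 20.6 kHz.
20.6 kHz ≤ fs/2 = 23.95 kHz, appears at 20.6 kHz.
89.1 kHz and 137 kHz both map to 6.7 kHz.

89.1 kHz, 137 kHz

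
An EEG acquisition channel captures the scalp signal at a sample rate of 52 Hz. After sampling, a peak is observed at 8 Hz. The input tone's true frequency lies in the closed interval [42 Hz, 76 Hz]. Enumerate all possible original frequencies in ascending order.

Frequencies that alias to 8 Hz are k·fs ± 8 Hz for integer k ≥ 0.
k=0: 8 Hz.
k=1: 44 Hz, 60 Hz.
k=2: 96 Hz, 112 Hz.
Within [42 Hz, 76 Hz]: 44 Hz, 60 Hz.

44 Hz, 60 Hz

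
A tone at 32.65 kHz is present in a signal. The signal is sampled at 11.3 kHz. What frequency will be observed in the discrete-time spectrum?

32.65 kHz mod fs = 10.05 kHz.
10.05 kHz > fs/2 = 5.65 kHz, folds to fs − 10.05 kHz = 1.25 kHz.

1.25 kHz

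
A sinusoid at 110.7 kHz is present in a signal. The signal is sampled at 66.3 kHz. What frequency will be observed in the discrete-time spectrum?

21.9 kHz

110.7 kHz mod fs = 44.4 kHz.
44.4 kHz > fs/2 = 33.15 kHz, folds to fs − 44.4 kHz = 21.9 kHz.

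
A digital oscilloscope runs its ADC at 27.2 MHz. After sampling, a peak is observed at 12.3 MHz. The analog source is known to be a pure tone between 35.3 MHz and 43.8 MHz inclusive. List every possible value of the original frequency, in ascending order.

Frequencies that alias to 12.3 MHz are k·fs ± 12.3 MHz for integer k ≥ 0.
k=0: 12.3 MHz.
k=1: 14.9 MHz, 39.5 MHz.
k=2: 42.1 MHz, 66.7 MHz.
k=3: 69.3 MHz, 93.9 MHz.
Within [35.3 MHz, 43.8 MHz]: 39.5 MHz, 42.1 MHz.

39.5 MHz, 42.1 MHz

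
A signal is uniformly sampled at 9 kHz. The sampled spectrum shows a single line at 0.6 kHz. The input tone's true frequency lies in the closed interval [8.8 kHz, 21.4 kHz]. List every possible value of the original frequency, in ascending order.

9.6 kHz, 17.4 kHz, 18.6 kHz

Frequencies that alias to 0.6 kHz are k·fs ± 0.6 kHz for integer k ≥ 0.
k=0: 0.6 kHz.
k=1: 8.4 kHz, 9.6 kHz.
k=2: 17.4 kHz, 18.6 kHz.
k=3: 26.4 kHz, 27.6 kHz.
Within [8.8 kHz, 21.4 kHz]: 9.6 kHz, 17.4 kHz, 18.6 kHz.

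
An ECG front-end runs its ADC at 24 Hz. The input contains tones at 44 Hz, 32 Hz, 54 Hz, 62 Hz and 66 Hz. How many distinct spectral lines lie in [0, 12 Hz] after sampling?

4

fs/2 = 12 Hz.
44 Hz mod fs = 20 Hz.
20 Hz > fs/2 = 12 Hz, folds to fs − 20 Hz = 4 Hz.
32 Hz mod fs = 8 Hz.
8 Hz ≤ fs/2 = 12 Hz, appears at 8 Hz.
54 Hz mod fs = 6 Hz.
6 Hz ≤ fs/2 = 12 Hz, appears at 6 Hz.
62 Hz mod fs = 14 Hz.
14 Hz > fs/2 = 12 Hz, folds to fs − 14 Hz = 10 Hz.
66 Hz mod fs = 18 Hz.
18 Hz > fs/2 = 12 Hz, folds to fs − 18 Hz = 6 Hz.
Distinct values: {4 Hz, 6 Hz, 8 Hz, 10 Hz} → 4.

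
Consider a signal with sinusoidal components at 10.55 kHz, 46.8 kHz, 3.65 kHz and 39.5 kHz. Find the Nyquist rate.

93.6 kHz

Highest-frequency component: 46.8 kHz.
Nyquist rate = 2 × 46.8 kHz = 93.6 kHz.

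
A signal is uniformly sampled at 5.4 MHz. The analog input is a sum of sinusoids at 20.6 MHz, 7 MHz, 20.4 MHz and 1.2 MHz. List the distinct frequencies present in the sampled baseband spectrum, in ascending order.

1 MHz, 1.2 MHz, 1.6 MHz

fs/2 = 2.7 MHz.
20.6 MHz mod fs = 4.4 MHz.
4.4 MHz > fs/2 = 2.7 MHz, folds to fs − 4.4 MHz = 1 MHz.
7 MHz mod fs = 1.6 MHz.
1.6 MHz ≤ fs/2 = 2.7 MHz, appears at 1.6 MHz.
20.4 MHz mod fs = 4.2 MHz.
4.2 MHz > fs/2 = 2.7 MHz, folds to fs − 4.2 MHz = 1.2 MHz.
1.2 MHz ≤ fs/2 = 2.7 MHz, passes unchanged.
Distinct values: {1 MHz, 1.2 MHz, 1.6 MHz}.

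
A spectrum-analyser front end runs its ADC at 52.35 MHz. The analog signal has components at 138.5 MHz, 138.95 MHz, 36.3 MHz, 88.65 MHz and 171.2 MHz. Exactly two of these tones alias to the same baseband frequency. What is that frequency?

16.05 MHz

fs/2 = 26.175 MHz.
138.5 MHz mod fs = 33.8 MHz.
33.8 MHz > fs/2 = 26.175 MHz, folds to fs − 33.8 MHz = 18.55 MHz.
138.95 MHz mod fs = 34.25 MHz.
34.25 MHz > fs/2 = 26.175 MHz, folds to fs − 34.25 MHz = 18.1 MHz.
36.3 MHz > fs/2 = 26.175 MHz, folds to fs − 36.3 MHz = 16.05 MHz.
88.65 MHz mod fs = 36.3 MHz.
36.3 MHz > fs/2 = 26.175 MHz, folds to fs − 36.3 MHz = 16.05 MHz.
171.2 MHz mod fs = 14.15 MHz.
14.15 MHz ≤ fs/2 = 26.175 MHz, appears at 14.15 MHz.
36.3 MHz and 88.65 MHz both map to 16.05 MHz.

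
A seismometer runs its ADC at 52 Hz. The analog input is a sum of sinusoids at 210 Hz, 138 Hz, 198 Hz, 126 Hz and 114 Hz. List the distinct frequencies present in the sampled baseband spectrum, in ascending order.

2 Hz, 10 Hz, 18 Hz, 22 Hz

fs/2 = 26 Hz.
210 Hz mod fs = 2 Hz.
2 Hz ≤ fs/2 = 26 Hz, appears at 2 Hz.
138 Hz mod fs = 34 Hz.
34 Hz > fs/2 = 26 Hz, folds to fs − 34 Hz = 18 Hz.
198 Hz mod fs = 42 Hz.
42 Hz > fs/2 = 26 Hz, folds to fs − 42 Hz = 10 Hz.
126 Hz mod fs = 22 Hz.
22 Hz ≤ fs/2 = 26 Hz, appears at 22 Hz.
114 Hz mod fs = 10 Hz.
10 Hz ≤ fs/2 = 26 Hz, appears at 10 Hz.
Distinct values: {2 Hz, 10 Hz, 18 Hz, 22 Hz}.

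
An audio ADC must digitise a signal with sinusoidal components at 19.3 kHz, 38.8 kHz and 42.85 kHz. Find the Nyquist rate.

Highest-frequency component: 42.85 kHz.
Nyquist rate = 2 × 42.85 kHz = 85.7 kHz.

85.7 kHz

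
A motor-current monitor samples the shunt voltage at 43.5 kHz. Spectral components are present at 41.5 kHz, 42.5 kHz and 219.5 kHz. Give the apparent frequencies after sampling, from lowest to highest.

1 kHz, 2 kHz

fs/2 = 21.75 kHz.
41.5 kHz > fs/2 = 21.75 kHz, folds to fs − 41.5 kHz = 2 kHz.
42.5 kHz > fs/2 = 21.75 kHz, folds to fs − 42.5 kHz = 1 kHz.
219.5 kHz mod fs = 2 kHz.
2 kHz ≤ fs/2 = 21.75 kHz, appears at 2 kHz.
Distinct values: {1 kHz, 2 kHz}.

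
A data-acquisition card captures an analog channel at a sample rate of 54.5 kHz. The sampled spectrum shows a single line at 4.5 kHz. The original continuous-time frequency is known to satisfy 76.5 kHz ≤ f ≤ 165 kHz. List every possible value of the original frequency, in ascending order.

Frequencies that alias to 4.5 kHz are k·fs ± 4.5 kHz for integer k ≥ 0.
k=0: 4.5 kHz.
k=1: 50 kHz, 59 kHz.
k=2: 104.5 kHz, 113.5 kHz.
k=3: 159 kHz, 168 kHz.
k=4: 213.5 kHz, 222.5 kHz.
Within [76.5 kHz, 165 kHz]: 104.5 kHz, 113.5 kHz, 159 kHz.

104.5 kHz, 113.5 kHz, 159 kHz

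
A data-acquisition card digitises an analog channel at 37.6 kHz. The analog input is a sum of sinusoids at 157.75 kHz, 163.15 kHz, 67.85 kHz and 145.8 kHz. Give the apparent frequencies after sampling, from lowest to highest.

4.6 kHz, 7.35 kHz, 12.75 kHz

fs/2 = 18.8 kHz.
157.75 kHz mod fs = 7.35 kHz.
7.35 kHz ≤ fs/2 = 18.8 kHz, appears at 7.35 kHz.
163.15 kHz mod fs = 12.75 kHz.
12.75 kHz ≤ fs/2 = 18.8 kHz, appears at 12.75 kHz.
67.85 kHz mod fs = 30.25 kHz.
30.25 kHz > fs/2 = 18.8 kHz, folds to fs − 30.25 kHz = 7.35 kHz.
145.8 kHz mod fs = 33 kHz.
33 kHz > fs/2 = 18.8 kHz, folds to fs − 33 kHz = 4.6 kHz.
Distinct values: {4.6 kHz, 7.35 kHz, 12.75 kHz}.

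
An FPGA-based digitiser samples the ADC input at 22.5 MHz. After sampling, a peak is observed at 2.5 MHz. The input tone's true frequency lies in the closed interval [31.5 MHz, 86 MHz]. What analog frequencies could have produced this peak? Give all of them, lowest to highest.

Frequencies that alias to 2.5 MHz are k·fs ± 2.5 MHz for integer k ≥ 0.
k=0: 2.5 MHz.
k=1: 20 MHz, 25 MHz.
k=2: 42.5 MHz, 47.5 MHz.
k=3: 65 MHz, 70 MHz.
k=4: 87.5 MHz, 92.5 MHz.
Within [31.5 MHz, 86 MHz]: 42.5 MHz, 47.5 MHz, 65 MHz, 70 MHz.

42.5 MHz, 47.5 MHz, 65 MHz, 70 MHz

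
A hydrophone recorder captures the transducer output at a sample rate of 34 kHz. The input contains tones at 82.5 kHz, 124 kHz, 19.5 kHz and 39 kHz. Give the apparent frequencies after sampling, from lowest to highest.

fs/2 = 17 kHz.
82.5 kHz mod fs = 14.5 kHz.
14.5 kHz ≤ fs/2 = 17 kHz, appears at 14.5 kHz.
124 kHz mod fs = 22 kHz.
22 kHz > fs/2 = 17 kHz, folds to fs − 22 kHz = 12 kHz.
19.5 kHz > fs/2 = 17 kHz, folds to fs − 19.5 kHz = 14.5 kHz.
39 kHz mod fs = 5 kHz.
5 kHz ≤ fs/2 = 17 kHz, appears at 5 kHz.
Distinct values: {5 kHz, 12 kHz, 14.5 kHz}.

5 kHz, 12 kHz, 14.5 kHz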